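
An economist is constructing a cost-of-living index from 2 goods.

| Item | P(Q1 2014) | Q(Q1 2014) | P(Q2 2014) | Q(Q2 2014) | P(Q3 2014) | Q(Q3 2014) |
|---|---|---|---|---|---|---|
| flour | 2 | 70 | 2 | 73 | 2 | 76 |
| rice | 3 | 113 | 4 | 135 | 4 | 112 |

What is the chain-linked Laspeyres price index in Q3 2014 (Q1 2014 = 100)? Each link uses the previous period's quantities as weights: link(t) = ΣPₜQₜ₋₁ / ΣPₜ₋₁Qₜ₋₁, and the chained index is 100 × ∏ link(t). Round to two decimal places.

123.59

Link Q1 2014→Q2 2014:
ΣP(Q2 2014)Q(Q1 2014) = 2×70 + 4×113 = 140 + 452 = 592
ΣP(Q1 2014)Q(Q1 2014) = 2×70 + 3×113 = 140 + 339 = 479
link = 592/479 = 1.235908
Link Q2 2014→Q3 2014:
ΣP(Q3 2014)Q(Q2 2014) = 2×73 + 4×135 = 146 + 540 = 686
ΣP(Q2 2014)Q(Q2 2014) = 2×73 + 4×135 = 146 + 540 = 686
link = 686/686 = 1.000000
Chained index = 100 × 1.235908 × 1.000000 = 123.5908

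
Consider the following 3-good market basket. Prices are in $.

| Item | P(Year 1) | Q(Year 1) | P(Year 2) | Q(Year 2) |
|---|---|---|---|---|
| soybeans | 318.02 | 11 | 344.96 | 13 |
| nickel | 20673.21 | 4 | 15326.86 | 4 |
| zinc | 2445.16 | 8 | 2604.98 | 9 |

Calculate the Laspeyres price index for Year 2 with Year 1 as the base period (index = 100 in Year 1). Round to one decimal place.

Laspeyres price index uses base-period quantities as weights.
ΣP(Year 2)·Q(Year 1) = 344.96×11 + 15326.86×4 + 2604.98×8 = 3794.56 + 61307.44 + 20839.84 = 85941.84
ΣP(Year 1)·Q(Year 1) = 318.02×11 + 20673.21×4 + 2445.16×8 = 3498.22 + 82692.84 + 19561.28 = 105752.34
Index = 85941.84 / 105752.34 × 100 = 81.2671

81.3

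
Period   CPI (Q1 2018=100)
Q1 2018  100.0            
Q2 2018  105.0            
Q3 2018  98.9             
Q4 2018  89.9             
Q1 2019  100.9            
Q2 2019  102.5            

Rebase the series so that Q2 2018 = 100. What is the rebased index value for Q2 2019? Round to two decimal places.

97.62

Rebased(Q2 2019) = 102.5 / 105.0 × 100 = 97.6190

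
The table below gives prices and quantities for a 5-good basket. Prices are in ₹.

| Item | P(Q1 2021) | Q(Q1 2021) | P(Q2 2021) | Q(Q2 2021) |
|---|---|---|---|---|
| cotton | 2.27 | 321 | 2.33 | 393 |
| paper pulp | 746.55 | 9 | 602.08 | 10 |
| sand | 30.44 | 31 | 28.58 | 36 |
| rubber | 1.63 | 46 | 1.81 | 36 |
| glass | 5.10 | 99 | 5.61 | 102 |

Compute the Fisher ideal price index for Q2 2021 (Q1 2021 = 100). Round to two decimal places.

Laspeyres component (base-period weights):
ΣP(Q2 2021)Q(Q1 2021) = 2.33×321 + 602.08×9 + 28.58×31 + 1.81×46 + 5.61×99 = 747.93 + 5418.72 + 885.98 + 83.26 + 555.39 = 7691.28
ΣP(Q1 2021)Q(Q1 2021) = 2.27×321 + 746.55×9 + 30.44×31 + 1.63×46 + 5.10×99 = 728.67 + 6718.95 + 943.64 + 74.98 + 504.9 = 8971.14
L = 7691.28 / 8971.14 × 100 = 85.7336
Paasche component (current-period weights):
ΣP(Q2 2021)Q(Q2 2021) = 2.33×393 + 602.08×10 + 28.58×36 + 1.81×36 + 5.61×102 = 915.69 + 6020.8 + 1028.88 + 65.16 + 572.22 = 8602.75
ΣP(Q1 2021)Q(Q2 2021) = 2.27×393 + 746.55×10 + 30.44×36 + 1.63×36 + 5.10×102 = 892.11 + 7465.5 + 1095.84 + 58.68 + 520.2 = 10032.33
P = 8602.75 / 10032.33 × 100 = 85.7503
Fisher = √(L × P) = √(85.7336 × 85.7503) = 85.7419

85.74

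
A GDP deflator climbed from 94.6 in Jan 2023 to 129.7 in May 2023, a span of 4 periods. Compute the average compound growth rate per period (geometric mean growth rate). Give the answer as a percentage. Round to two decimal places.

8.21%

Growth factor = (129.7/94.6)^(1/4) = (1.371036)^(1/4) = 1.082087
Growth rate = 1.082087 − 1 = 0.082087 = 8.2087%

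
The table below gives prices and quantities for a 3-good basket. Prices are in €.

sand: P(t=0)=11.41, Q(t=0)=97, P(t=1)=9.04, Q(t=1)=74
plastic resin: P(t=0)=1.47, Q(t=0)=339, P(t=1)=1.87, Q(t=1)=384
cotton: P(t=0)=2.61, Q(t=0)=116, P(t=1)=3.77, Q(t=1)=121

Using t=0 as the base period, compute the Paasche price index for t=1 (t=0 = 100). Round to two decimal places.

Paasche price index uses current-period quantities as weights.
ΣP(t=1)·Q(t=1) = 9.04×74 + 1.87×384 + 3.77×121 = 668.96 + 718.08 + 456.17 = 1843.21
ΣP(t=0)·Q(t=1) = 11.41×74 + 1.47×384 + 2.61×121 = 844.34 + 564.48 + 315.81 = 1724.63
Index = 1843.21 / 1724.63 × 100 = 106.8757

106.88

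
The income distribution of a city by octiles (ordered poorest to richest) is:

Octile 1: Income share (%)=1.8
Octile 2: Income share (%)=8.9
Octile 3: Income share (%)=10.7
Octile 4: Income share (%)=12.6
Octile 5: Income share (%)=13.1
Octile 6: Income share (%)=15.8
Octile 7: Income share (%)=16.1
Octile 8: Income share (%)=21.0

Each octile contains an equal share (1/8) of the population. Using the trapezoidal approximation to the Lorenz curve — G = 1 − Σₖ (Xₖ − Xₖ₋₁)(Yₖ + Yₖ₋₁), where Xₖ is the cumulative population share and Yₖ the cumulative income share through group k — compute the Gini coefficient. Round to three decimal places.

Cumulative income shares Yₖ: 0.0180, 0.1070, 0.2140, 0.3400, 0.4710, 0.6290, 0.7900, 1.0000
Σ (Xₖ−Xₖ₋₁)(Yₖ+Yₖ₋₁) = (1/8)(0.0180+0.0000) + (1/8)(0.1070+0.0180) + (1/8)(0.2140+0.1070) + (1/8)(0.3400+0.2140) + (1/8)(0.4710+0.3400) + (1/8)(0.6290+0.4710) + (1/8)(0.7900+0.6290) + (1/8)(1.0000+0.7900)
  = 0.0023 + 0.0156 + 0.0401 + 0.0693 + 0.1014 + 0.1375 + 0.1774 + 0.2238 = 0.7672
G = 1 − 0.7672 = 0.2328

0.233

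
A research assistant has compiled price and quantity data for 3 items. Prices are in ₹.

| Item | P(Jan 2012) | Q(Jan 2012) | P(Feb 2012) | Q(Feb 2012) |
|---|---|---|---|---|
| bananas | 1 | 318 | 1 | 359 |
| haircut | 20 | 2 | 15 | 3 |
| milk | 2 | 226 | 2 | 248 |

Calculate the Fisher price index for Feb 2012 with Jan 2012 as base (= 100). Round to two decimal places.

98.56

Laspeyres component (base-period weights):
ΣP(Feb 2012)Q(Jan 2012) = 1×318 + 15×2 + 2×226 = 318 + 30 + 452 = 800
ΣP(Jan 2012)Q(Jan 2012) = 1×318 + 20×2 + 2×226 = 318 + 40 + 452 = 810
L = 800 / 810 × 100 = 98.7654
Paasche component (current-period weights):
ΣP(Feb 2012)Q(Feb 2012) = 1×359 + 15×3 + 2×248 = 359 + 45 + 496 = 900
ΣP(Jan 2012)Q(Feb 2012) = 1×359 + 20×3 + 2×248 = 359 + 60 + 496 = 915
P = 900 / 915 × 100 = 98.3607
Fisher = √(L × P) = √(98.7654 × 98.3607) = 98.5628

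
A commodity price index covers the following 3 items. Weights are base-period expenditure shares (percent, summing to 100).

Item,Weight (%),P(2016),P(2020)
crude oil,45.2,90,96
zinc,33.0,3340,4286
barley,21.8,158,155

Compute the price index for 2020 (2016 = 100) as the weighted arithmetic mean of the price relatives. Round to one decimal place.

crude oil: 45.2 × (96/90) = 45.2 × 1.066667 = 48.2133
zinc: 33.0 × (4286/3340) = 33.0 × 1.283234 = 42.3467
barley: 21.8 × (155/158) = 21.8 × 0.981013 = 21.3861
Index = Σ wᵢ·(p₁ᵢ/p₀ᵢ) = 48.2133 + 42.3467 + 21.3861 = 111.9461

111.9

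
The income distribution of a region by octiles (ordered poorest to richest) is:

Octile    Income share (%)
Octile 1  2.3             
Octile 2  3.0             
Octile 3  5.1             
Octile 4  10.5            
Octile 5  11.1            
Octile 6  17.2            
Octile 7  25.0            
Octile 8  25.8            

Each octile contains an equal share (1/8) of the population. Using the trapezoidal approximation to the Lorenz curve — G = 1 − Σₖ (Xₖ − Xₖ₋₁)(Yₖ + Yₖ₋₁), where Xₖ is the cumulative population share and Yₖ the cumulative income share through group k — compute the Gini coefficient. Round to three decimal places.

0.389

Cumulative income shares Yₖ: 0.0230, 0.0530, 0.1040, 0.2090, 0.3200, 0.4920, 0.7420, 1.0000
Σ (Xₖ−Xₖ₋₁)(Yₖ+Yₖ₋₁) = (1/8)(0.0230+0.0000) + (1/8)(0.0530+0.0230) + (1/8)(0.1040+0.0530) + (1/8)(0.2090+0.1040) + (1/8)(0.3200+0.2090) + (1/8)(0.4920+0.3200) + (1/8)(0.7420+0.4920) + (1/8)(1.0000+0.7420)
  = 0.0029 + 0.0095 + 0.0196 + 0.0391 + 0.0661 + 0.1015 + 0.1542 + 0.2177 = 0.6108
G = 1 − 0.6108 = 0.3892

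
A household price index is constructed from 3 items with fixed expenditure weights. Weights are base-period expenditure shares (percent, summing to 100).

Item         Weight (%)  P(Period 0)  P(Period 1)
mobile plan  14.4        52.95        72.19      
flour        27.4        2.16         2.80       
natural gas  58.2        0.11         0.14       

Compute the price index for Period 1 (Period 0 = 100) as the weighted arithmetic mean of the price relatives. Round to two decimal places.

129.22

mobile plan: 14.4 × (72.19/52.95) = 14.4 × 1.363362 = 19.6324
flour: 27.4 × (2.80/2.16) = 27.4 × 1.296296 = 35.5185
natural gas: 58.2 × (0.14/0.11) = 58.2 × 1.272727 = 74.0727
Index = Σ wᵢ·(p₁ᵢ/p₀ᵢ) = 19.6324 + 35.5185 + 74.0727 = 129.2237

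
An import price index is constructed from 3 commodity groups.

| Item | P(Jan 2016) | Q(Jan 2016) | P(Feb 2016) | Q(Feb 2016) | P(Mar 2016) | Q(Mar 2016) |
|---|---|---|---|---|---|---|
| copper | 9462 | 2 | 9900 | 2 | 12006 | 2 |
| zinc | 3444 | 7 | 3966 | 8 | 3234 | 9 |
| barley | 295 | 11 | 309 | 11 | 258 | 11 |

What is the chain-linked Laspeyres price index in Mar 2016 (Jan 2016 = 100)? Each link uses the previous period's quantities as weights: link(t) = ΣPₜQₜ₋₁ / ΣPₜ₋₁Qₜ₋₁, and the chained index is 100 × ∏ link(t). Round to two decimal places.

105.70

Link Jan 2016→Feb 2016:
ΣP(Feb 2016)Q(Jan 2016) = 9900×2 + 3966×7 + 309×11 = 19800 + 27762 + 3399 = 50961
ΣP(Jan 2016)Q(Jan 2016) = 9462×2 + 3444×7 + 295×11 = 18924 + 24108 + 3245 = 46277
link = 50961/46277 = 1.101217
Link Feb 2016→Mar 2016:
ΣP(Mar 2016)Q(Feb 2016) = 12006×2 + 3234×8 + 258×11 = 24012 + 25872 + 2838 = 52722
ΣP(Feb 2016)Q(Feb 2016) = 9900×2 + 3966×8 + 309×11 = 19800 + 31728 + 3399 = 54927
link = 52722/54927 = 0.959856
Chained index = 100 × 1.101217 × 0.959856 = 105.7009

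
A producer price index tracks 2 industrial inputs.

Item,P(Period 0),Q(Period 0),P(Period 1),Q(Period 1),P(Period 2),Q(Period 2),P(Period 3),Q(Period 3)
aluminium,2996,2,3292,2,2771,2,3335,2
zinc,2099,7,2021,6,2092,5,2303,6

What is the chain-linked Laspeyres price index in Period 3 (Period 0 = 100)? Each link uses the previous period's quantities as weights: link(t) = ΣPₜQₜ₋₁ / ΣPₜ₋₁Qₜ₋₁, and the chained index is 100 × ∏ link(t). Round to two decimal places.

Link Period 0→Period 1:
ΣP(Period 1)Q(Period 0) = 3292×2 + 2021×7 = 6584 + 14147 = 20731
ΣP(Period 0)Q(Period 0) = 2996×2 + 2099×7 = 5992 + 14693 = 20685
link = 20731/20685 = 1.002224
Link Period 1→Period 2:
ΣP(Period 2)Q(Period 1) = 2771×2 + 2092×6 = 5542 + 12552 = 18094
ΣP(Period 1)Q(Period 1) = 3292×2 + 2021×6 = 6584 + 12126 = 18710
link = 18094/18710 = 0.967076
Link Period 2→Period 3:
ΣP(Period 3)Q(Period 2) = 3335×2 + 2303×5 = 6670 + 11515 = 18185
ΣP(Period 2)Q(Period 2) = 2771×2 + 2092×5 = 5542 + 10460 = 16002
link = 18185/16002 = 1.136420
Chained index = 100 × 1.002224 × 0.967076 × 1.136420 = 110.1449

110.14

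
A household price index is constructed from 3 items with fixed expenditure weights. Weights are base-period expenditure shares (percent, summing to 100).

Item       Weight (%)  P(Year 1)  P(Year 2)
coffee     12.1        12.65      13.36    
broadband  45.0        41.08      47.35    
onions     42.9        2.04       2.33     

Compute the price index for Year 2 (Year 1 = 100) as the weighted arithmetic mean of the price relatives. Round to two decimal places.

coffee: 12.1 × (13.36/12.65) = 12.1 × 1.056126 = 12.7791
broadband: 45.0 × (47.35/41.08) = 45.0 × 1.152629 = 51.8683
onions: 42.9 × (2.33/2.04) = 42.9 × 1.142157 = 48.9985
Index = Σ wᵢ·(p₁ᵢ/p₀ᵢ) = 12.7791 + 51.8683 + 48.9985 = 113.6460

113.65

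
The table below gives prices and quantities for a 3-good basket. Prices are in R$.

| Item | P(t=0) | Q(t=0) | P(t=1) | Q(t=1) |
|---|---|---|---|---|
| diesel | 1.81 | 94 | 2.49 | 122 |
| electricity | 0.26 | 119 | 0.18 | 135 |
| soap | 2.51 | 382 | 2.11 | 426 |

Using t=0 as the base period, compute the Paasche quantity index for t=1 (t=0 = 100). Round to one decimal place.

Paasche quantity index uses current-period prices as weights.
ΣP(t=1)·Q(t=1) = 2.49×122 + 0.18×135 + 2.11×426 = 303.78 + 24.3 + 898.86 = 1226.94
ΣP(t=1)·Q(t=0) = 2.49×94 + 0.18×119 + 2.11×382 = 234.06 + 21.42 + 806.02 = 1061.5
Index = 1226.94 / 1061.5 × 100 = 115.5855

115.6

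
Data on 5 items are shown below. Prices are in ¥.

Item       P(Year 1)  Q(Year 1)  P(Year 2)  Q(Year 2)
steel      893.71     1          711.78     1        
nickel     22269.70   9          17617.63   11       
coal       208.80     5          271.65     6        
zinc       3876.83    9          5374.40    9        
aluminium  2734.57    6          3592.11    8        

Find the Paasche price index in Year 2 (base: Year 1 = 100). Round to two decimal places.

89.92

Paasche price index uses current-period quantities as weights.
ΣP(Year 2)·Q(Year 2) = 711.78×1 + 17617.63×11 + 271.65×6 + 5374.40×9 + 3592.11×8 = 711.78 + 193793.93 + 1629.9 + 48369.6 + 28736.88 = 273242.09
ΣP(Year 1)·Q(Year 2) = 893.71×1 + 22269.70×11 + 208.80×6 + 3876.83×9 + 2734.57×8 = 893.71 + 244966.7 + 1252.8 + 34891.47 + 21876.56 = 303881.24
Index = 273242.09 / 303881.24 × 100 = 89.9174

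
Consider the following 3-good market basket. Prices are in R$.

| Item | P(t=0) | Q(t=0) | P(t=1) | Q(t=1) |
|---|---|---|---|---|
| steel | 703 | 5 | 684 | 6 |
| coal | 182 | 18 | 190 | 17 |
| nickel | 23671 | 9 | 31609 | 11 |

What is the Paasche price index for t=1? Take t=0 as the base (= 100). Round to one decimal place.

132.6

Paasche price index uses current-period quantities as weights.
ΣP(t=1)·Q(t=1) = 684×6 + 190×17 + 31609×11 = 4104 + 3230 + 347699 = 355033
ΣP(t=0)·Q(t=1) = 703×6 + 182×17 + 23671×11 = 4218 + 3094 + 260381 = 267693
Index = 355033 / 267693 × 100 = 132.6269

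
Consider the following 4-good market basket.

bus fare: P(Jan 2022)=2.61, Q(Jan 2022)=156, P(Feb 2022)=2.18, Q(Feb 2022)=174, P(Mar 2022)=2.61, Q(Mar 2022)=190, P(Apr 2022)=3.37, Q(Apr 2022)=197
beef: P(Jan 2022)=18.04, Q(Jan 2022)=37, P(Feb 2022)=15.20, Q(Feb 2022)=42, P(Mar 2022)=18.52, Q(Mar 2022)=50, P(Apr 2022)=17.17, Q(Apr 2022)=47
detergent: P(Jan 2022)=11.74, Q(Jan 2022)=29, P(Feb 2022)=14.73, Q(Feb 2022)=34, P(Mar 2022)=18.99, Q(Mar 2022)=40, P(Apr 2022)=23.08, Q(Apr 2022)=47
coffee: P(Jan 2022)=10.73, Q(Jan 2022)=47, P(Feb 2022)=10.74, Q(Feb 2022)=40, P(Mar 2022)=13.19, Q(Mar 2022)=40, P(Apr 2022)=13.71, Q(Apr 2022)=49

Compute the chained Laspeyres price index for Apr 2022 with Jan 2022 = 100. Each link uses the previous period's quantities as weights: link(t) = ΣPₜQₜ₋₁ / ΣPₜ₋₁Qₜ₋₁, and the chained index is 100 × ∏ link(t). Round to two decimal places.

Link Jan 2022→Feb 2022:
ΣP(Feb 2022)Q(Jan 2022) = 2.18×156 + 15.20×37 + 14.73×29 + 10.74×47 = 340.08 + 562.4 + 427.17 + 504.78 = 1834.43
ΣP(Jan 2022)Q(Jan 2022) = 2.61×156 + 18.04×37 + 11.74×29 + 10.73×47 = 407.16 + 667.48 + 340.46 + 504.31 = 1919.41
link = 1834.43/1919.41 = 0.955726
Link Feb 2022→Mar 2022:
ΣP(Mar 2022)Q(Feb 2022) = 2.61×174 + 18.52×42 + 18.99×34 + 13.19×40 = 454.14 + 777.84 + 645.66 + 527.6 = 2405.24
ΣP(Feb 2022)Q(Feb 2022) = 2.18×174 + 15.20×42 + 14.73×34 + 10.74×40 = 379.32 + 638.4 + 500.82 + 429.6 = 1948.14
link = 2405.24/1948.14 = 1.234634
Link Mar 2022→Apr 2022:
ΣP(Apr 2022)Q(Mar 2022) = 3.37×190 + 17.17×50 + 23.08×40 + 13.71×40 = 640.3 + 858.5 + 923.2 + 548.4 = 2970.4
ΣP(Mar 2022)Q(Mar 2022) = 2.61×190 + 18.52×50 + 18.99×40 + 13.19×40 = 495.9 + 926 + 759.6 + 527.6 = 2709.1
link = 2970.4/2709.1 = 1.096453
Chained index = 100 × 0.955726 × 1.234634 × 1.096453 = 129.3783

129.38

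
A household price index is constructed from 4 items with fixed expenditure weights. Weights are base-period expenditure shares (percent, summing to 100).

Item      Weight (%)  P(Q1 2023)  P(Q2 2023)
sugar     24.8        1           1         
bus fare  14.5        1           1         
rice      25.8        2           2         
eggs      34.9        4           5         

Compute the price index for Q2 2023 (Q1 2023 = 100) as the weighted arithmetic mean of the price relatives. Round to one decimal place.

108.7

sugar: 24.8 × (1/1) = 24.8 × 1.000000 = 24.8000
bus fare: 14.5 × (1/1) = 14.5 × 1.000000 = 14.5000
rice: 25.8 × (2/2) = 25.8 × 1.000000 = 25.8000
eggs: 34.9 × (5/4) = 34.9 × 1.250000 = 43.6250
Index = Σ wᵢ·(p₁ᵢ/p₀ᵢ) = 24.8000 + 14.5000 + 25.8000 + 43.6250 = 108.7250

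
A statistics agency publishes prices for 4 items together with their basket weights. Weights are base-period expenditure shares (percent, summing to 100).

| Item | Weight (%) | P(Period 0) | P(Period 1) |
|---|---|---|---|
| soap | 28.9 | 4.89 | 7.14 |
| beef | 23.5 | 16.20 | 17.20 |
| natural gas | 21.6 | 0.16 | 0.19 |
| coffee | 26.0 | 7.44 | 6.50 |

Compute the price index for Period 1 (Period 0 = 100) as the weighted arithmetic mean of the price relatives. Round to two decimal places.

115.51

soap: 28.9 × (7.14/4.89) = 28.9 × 1.460123 = 42.1975
beef: 23.5 × (17.20/16.20) = 23.5 × 1.061728 = 24.9506
natural gas: 21.6 × (0.19/0.16) = 21.6 × 1.187500 = 25.6500
coffee: 26.0 × (6.50/7.44) = 26.0 × 0.873656 = 22.7151
Index = Σ wᵢ·(p₁ᵢ/p₀ᵢ) = 42.1975 + 24.9506 + 25.6500 + 22.7151 = 115.5132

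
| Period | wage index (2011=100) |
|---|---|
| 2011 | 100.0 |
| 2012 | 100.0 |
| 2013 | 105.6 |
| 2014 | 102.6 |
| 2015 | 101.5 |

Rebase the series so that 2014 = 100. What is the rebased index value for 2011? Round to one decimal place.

Rebased(2011) = 100.0 / 102.6 × 100 = 97.4659

97.5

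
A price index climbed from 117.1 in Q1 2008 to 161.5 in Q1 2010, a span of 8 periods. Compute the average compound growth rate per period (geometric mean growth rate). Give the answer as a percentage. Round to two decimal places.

4.10%

Growth factor = (161.5/117.1)^(1/8) = (1.379163)^(1/8) = 1.041003
Growth rate = 1.041003 − 1 = 0.041003 = 4.1003%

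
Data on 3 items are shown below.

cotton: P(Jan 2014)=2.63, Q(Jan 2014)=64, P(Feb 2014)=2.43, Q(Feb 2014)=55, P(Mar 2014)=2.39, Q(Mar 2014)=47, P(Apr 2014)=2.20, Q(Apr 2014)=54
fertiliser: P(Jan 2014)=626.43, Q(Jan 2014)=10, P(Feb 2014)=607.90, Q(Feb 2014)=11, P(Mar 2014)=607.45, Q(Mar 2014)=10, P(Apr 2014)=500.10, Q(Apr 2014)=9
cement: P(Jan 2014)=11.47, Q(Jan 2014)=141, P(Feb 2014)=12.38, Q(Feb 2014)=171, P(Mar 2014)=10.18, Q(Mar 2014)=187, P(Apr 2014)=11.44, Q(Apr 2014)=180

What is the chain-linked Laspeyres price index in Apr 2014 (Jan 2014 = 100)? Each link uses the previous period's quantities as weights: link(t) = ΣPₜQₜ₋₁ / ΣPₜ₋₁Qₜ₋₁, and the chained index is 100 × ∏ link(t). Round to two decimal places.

Link Jan 2014→Feb 2014:
ΣP(Feb 2014)Q(Jan 2014) = 2.43×64 + 607.90×10 + 12.38×141 = 155.52 + 6079 + 1745.58 = 7980.1
ΣP(Jan 2014)Q(Jan 2014) = 2.63×64 + 626.43×10 + 11.47×141 = 168.32 + 6264.3 + 1617.27 = 8049.89
link = 7980.1/8049.89 = 0.991330
Link Feb 2014→Mar 2014:
ΣP(Mar 2014)Q(Feb 2014) = 2.39×55 + 607.45×11 + 10.18×171 = 131.45 + 6681.95 + 1740.78 = 8554.18
ΣP(Feb 2014)Q(Feb 2014) = 2.43×55 + 607.90×11 + 12.38×171 = 133.65 + 6686.9 + 2116.98 = 8937.53
link = 8554.18/8937.53 = 0.957108
Link Mar 2014→Apr 2014:
ΣP(Apr 2014)Q(Mar 2014) = 2.20×47 + 500.10×10 + 11.44×187 = 103.4 + 5001 + 2139.28 = 7243.68
ΣP(Mar 2014)Q(Mar 2014) = 2.39×47 + 607.45×10 + 10.18×187 = 112.33 + 6074.5 + 1903.66 = 8090.49
link = 7243.68/8090.49 = 0.895333
Chained index = 100 × 0.991330 × 0.957108 × 0.895333 = 84.9501

84.95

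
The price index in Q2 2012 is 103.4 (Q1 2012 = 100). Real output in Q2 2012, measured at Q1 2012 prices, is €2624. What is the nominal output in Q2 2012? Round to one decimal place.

Nominal = Real × (Index/100) = 2624 × (103.4/100)
        = 2624 × 1.034 = 2713.2160

2713.2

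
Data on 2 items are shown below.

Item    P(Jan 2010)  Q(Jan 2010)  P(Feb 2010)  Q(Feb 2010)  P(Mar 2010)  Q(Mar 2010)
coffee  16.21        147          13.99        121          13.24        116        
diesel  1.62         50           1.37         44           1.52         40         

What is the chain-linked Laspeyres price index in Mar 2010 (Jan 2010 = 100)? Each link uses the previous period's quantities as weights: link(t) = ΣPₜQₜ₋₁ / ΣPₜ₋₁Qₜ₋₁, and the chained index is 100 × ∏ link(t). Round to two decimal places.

82.11

Link Jan 2010→Feb 2010:
ΣP(Feb 2010)Q(Jan 2010) = 13.99×147 + 1.37×50 = 2056.53 + 68.5 = 2125.03
ΣP(Jan 2010)Q(Jan 2010) = 16.21×147 + 1.62×50 = 2382.87 + 81 = 2463.87
link = 2125.03/2463.87 = 0.862477
Link Feb 2010→Mar 2010:
ΣP(Mar 2010)Q(Feb 2010) = 13.24×121 + 1.52×44 = 1602.04 + 66.88 = 1668.92
ΣP(Feb 2010)Q(Feb 2010) = 13.99×121 + 1.37×44 = 1692.79 + 60.28 = 1753.07
link = 1668.92/1753.07 = 0.951998
Chained index = 100 × 0.862477 × 0.951998 = 82.1076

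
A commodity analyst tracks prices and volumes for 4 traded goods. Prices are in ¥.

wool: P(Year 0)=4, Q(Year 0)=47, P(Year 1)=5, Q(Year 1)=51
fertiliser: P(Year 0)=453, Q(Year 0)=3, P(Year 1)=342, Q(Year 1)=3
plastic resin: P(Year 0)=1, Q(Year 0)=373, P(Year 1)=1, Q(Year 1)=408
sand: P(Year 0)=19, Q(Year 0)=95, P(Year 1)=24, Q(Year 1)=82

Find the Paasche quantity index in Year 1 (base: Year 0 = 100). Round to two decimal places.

Paasche quantity index uses current-period prices as weights.
ΣP(Year 1)·Q(Year 1) = 5×51 + 342×3 + 1×408 + 24×82 = 255 + 1026 + 408 + 1968 = 3657
ΣP(Year 1)·Q(Year 0) = 5×47 + 342×3 + 1×373 + 24×95 = 235 + 1026 + 373 + 2280 = 3914
Index = 3657 / 3914 × 100 = 93.4338

93.43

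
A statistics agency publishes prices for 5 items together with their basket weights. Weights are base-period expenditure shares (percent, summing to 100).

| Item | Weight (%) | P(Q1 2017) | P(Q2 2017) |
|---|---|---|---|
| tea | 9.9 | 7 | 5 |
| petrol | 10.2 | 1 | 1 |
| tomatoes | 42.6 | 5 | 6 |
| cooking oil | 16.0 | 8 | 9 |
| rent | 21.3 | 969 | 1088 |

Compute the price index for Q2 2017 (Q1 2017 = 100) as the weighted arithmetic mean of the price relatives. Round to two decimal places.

110.31

tea: 9.9 × (5/7) = 9.9 × 0.714286 = 7.0714
petrol: 10.2 × (1/1) = 10.2 × 1.000000 = 10.2000
tomatoes: 42.6 × (6/5) = 42.6 × 1.200000 = 51.1200
cooking oil: 16.0 × (9/8) = 16.0 × 1.125000 = 18.0000
rent: 21.3 × (1088/969) = 21.3 × 1.122807 = 23.9158
Index = Σ wᵢ·(p₁ᵢ/p₀ᵢ) = 7.0714 + 10.2000 + 51.1200 + 18.0000 + 23.9158 = 110.3072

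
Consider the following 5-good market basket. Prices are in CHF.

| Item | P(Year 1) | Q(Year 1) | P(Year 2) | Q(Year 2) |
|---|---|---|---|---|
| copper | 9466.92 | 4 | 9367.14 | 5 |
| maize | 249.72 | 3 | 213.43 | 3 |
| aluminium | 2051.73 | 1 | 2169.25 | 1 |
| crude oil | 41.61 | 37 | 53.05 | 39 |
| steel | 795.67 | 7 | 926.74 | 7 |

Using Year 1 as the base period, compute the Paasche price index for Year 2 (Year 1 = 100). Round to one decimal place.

101.5

Paasche price index uses current-period quantities as weights.
ΣP(Year 2)·Q(Year 2) = 9367.14×5 + 213.43×3 + 2169.25×1 + 53.05×39 + 926.74×7 = 46835.7 + 640.29 + 2169.25 + 2068.95 + 6487.18 = 58201.37
ΣP(Year 1)·Q(Year 2) = 9466.92×5 + 249.72×3 + 2051.73×1 + 41.61×39 + 795.67×7 = 47334.6 + 749.16 + 2051.73 + 1622.79 + 5569.69 = 57327.97
Index = 58201.37 / 57327.97 × 100 = 101.5235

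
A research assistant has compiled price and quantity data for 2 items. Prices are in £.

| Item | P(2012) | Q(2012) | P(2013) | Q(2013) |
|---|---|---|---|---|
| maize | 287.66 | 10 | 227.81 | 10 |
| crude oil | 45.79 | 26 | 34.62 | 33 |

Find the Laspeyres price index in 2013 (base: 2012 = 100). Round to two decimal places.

78.14

Laspeyres price index uses base-period quantities as weights.
ΣP(2013)·Q(2012) = 227.81×10 + 34.62×26 = 2278.1 + 900.12 = 3178.22
ΣP(2012)·Q(2012) = 287.66×10 + 45.79×26 = 2876.6 + 1190.54 = 4067.14
Index = 3178.22 / 4067.14 × 100 = 78.1439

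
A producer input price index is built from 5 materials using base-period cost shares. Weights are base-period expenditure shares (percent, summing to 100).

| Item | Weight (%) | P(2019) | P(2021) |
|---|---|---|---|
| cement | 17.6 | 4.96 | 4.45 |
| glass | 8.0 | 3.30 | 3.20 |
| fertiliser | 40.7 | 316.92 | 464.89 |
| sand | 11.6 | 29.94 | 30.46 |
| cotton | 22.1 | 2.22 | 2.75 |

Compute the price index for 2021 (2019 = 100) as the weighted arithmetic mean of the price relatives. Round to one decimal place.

cement: 17.6 × (4.45/4.96) = 17.6 × 0.897177 = 15.7903
glass: 8.0 × (3.20/3.30) = 8.0 × 0.969697 = 7.7576
fertiliser: 40.7 × (464.89/316.92) = 40.7 × 1.466900 = 59.7028
sand: 11.6 × (30.46/29.94) = 11.6 × 1.017368 = 11.8015
cotton: 22.1 × (2.75/2.22) = 22.1 × 1.238739 = 27.3761
Index = Σ wᵢ·(p₁ᵢ/p₀ᵢ) = 15.7903 + 7.7576 + 59.7028 + 11.8015 + 27.3761 = 122.4283

122.4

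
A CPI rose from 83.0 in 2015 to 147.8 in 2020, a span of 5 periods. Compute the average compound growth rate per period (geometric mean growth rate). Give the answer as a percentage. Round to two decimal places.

12.23%

Growth factor = (147.8/83.0)^(1/5) = (1.780723)^(1/5) = 1.122327
Growth rate = 1.122327 − 1 = 0.122327 = 12.2327%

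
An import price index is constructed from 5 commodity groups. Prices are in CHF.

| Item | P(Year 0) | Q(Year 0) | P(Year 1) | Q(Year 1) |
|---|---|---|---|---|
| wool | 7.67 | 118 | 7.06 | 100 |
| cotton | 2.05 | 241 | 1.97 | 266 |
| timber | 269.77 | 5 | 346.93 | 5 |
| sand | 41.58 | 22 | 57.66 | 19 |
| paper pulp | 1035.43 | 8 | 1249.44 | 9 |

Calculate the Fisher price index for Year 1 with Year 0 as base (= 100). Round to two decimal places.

Laspeyres component (base-period weights):
ΣP(Year 1)Q(Year 0) = 7.06×118 + 1.97×241 + 346.93×5 + 57.66×22 + 1249.44×8 = 833.08 + 474.77 + 1734.65 + 1268.52 + 9995.52 = 14306.54
ΣP(Year 0)Q(Year 0) = 7.67×118 + 2.05×241 + 269.77×5 + 41.58×22 + 1035.43×8 = 905.06 + 494.05 + 1348.85 + 914.76 + 8283.44 = 11946.16
L = 14306.54 / 11946.16 × 100 = 119.7585
Paasche component (current-period weights):
ΣP(Year 1)Q(Year 1) = 7.06×100 + 1.97×266 + 346.93×5 + 57.66×19 + 1249.44×9 = 706 + 524.02 + 1734.65 + 1095.54 + 11244.96 = 15305.17
ΣP(Year 0)Q(Year 1) = 7.67×100 + 2.05×266 + 269.77×5 + 41.58×19 + 1035.43×9 = 767 + 545.3 + 1348.85 + 790.02 + 9318.87 = 12770.04
P = 15305.17 / 12770.04 × 100 = 119.8522
Fisher = √(L × P) = √(119.7585 × 119.8522) = 119.8053

119.81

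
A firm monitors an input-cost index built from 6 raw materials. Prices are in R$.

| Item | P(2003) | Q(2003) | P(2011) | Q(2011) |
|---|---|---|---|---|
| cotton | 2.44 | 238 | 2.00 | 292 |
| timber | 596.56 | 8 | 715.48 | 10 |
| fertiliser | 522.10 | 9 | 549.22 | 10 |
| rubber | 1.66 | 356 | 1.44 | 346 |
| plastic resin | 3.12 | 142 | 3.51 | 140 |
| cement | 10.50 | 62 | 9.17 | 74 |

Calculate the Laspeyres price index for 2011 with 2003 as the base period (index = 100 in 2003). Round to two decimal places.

108.39

Laspeyres price index uses base-period quantities as weights.
ΣP(2011)·Q(2003) = 2.00×238 + 715.48×8 + 549.22×9 + 1.44×356 + 3.51×142 + 9.17×62 = 476 + 5723.84 + 4942.98 + 512.64 + 498.42 + 568.54 = 12722.42
ΣP(2003)·Q(2003) = 2.44×238 + 596.56×8 + 522.10×9 + 1.66×356 + 3.12×142 + 10.50×62 = 580.72 + 4772.48 + 4698.9 + 590.96 + 443.04 + 651 = 11737.1
Index = 12722.42 / 11737.1 × 100 = 108.3949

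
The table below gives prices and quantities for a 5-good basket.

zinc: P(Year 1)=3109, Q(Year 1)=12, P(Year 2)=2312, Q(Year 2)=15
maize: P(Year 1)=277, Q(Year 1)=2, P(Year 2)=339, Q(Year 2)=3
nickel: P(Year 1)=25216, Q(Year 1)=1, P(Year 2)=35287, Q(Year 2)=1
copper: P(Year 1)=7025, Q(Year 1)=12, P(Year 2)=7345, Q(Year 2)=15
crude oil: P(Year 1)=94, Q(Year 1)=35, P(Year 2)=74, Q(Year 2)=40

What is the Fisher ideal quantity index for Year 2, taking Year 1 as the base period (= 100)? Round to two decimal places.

119.94

Laspeyres component (base-period weights):
ΣP(Year 1)Q(Year 2) = 3109×15 + 277×3 + 25216×1 + 7025×15 + 94×40 = 46635 + 831 + 25216 + 105375 + 3760 = 181817
ΣP(Year 1)Q(Year 1) = 3109×12 + 277×2 + 25216×1 + 7025×12 + 94×35 = 37308 + 554 + 25216 + 84300 + 3290 = 150668
L = 181817 / 150668 × 100 = 120.6739
Paasche component (current-period weights):
ΣP(Year 2)Q(Year 2) = 2312×15 + 339×3 + 35287×1 + 7345×15 + 74×40 = 34680 + 1017 + 35287 + 110175 + 2960 = 184119
ΣP(Year 2)Q(Year 1) = 2312×12 + 339×2 + 35287×1 + 7345×12 + 74×35 = 27744 + 678 + 35287 + 88140 + 2590 = 154439
P = 184119 / 154439 × 100 = 119.2179
Fisher = √(L × P) = √(120.6739 × 119.2179) = 119.9437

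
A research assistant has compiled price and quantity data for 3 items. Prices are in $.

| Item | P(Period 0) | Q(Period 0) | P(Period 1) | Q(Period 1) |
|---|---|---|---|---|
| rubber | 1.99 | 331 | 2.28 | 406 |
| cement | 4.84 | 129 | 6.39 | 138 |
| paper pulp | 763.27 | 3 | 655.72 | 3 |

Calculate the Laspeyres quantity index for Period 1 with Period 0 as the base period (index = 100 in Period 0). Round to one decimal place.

105.4

Laspeyres quantity index uses base-period prices as weights.
ΣP(Period 0)·Q(Period 1) = 1.99×406 + 4.84×138 + 763.27×3 = 807.94 + 667.92 + 2289.81 = 3765.67
ΣP(Period 0)·Q(Period 0) = 1.99×331 + 4.84×129 + 763.27×3 = 658.69 + 624.36 + 2289.81 = 3572.86
Index = 3765.67 / 3572.86 × 100 = 105.3965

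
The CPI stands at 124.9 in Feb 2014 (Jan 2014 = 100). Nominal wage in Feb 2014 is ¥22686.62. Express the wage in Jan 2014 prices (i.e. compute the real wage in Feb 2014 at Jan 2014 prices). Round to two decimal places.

18163.83

Real = Nominal ÷ (Index/100) = 22686.62 ÷ (124.9/100)
     = 22686.62 ÷ 1.249 = 18163.8271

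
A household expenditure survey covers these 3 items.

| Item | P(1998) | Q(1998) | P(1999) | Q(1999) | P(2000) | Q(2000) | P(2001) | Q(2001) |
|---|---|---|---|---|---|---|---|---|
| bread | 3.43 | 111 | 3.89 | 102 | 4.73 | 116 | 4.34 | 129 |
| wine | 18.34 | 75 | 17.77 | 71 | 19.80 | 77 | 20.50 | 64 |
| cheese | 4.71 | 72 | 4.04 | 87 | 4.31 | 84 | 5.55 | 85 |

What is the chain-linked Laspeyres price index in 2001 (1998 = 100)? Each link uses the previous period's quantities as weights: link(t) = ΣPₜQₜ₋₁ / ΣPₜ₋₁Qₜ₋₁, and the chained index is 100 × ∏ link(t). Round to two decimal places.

Link 1998→1999:
ΣP(1999)Q(1998) = 3.89×111 + 17.77×75 + 4.04×72 = 431.79 + 1332.75 + 290.88 = 2055.42
ΣP(1998)Q(1998) = 3.43×111 + 18.34×75 + 4.71×72 = 380.73 + 1375.5 + 339.12 = 2095.35
link = 2055.42/2095.35 = 0.980944
Link 1999→2000:
ΣP(2000)Q(1999) = 4.73×102 + 19.80×71 + 4.31×87 = 482.46 + 1405.8 + 374.97 = 2263.23
ΣP(1999)Q(1999) = 3.89×102 + 17.77×71 + 4.04×87 = 396.78 + 1261.67 + 351.48 = 2009.93
link = 2263.23/2009.93 = 1.126024
Link 2000→2001:
ΣP(2001)Q(2000) = 4.34×116 + 20.50×77 + 5.55×84 = 503.44 + 1578.5 + 466.2 = 2548.14
ΣP(2000)Q(2000) = 4.73×116 + 19.80×77 + 4.31×84 = 548.68 + 1524.6 + 362.04 = 2435.32
link = 2548.14/2435.32 = 1.046327
Chained index = 100 × 0.980944 × 1.126024 × 1.046327 = 115.5737

115.57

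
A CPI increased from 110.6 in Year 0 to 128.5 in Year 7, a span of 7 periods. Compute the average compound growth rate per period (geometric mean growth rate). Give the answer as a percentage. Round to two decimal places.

Growth factor = (128.5/110.6)^(1/7) = (1.161844)^(1/7) = 1.021661
Growth rate = 1.021661 − 1 = 0.021661 = 2.1661%

2.17%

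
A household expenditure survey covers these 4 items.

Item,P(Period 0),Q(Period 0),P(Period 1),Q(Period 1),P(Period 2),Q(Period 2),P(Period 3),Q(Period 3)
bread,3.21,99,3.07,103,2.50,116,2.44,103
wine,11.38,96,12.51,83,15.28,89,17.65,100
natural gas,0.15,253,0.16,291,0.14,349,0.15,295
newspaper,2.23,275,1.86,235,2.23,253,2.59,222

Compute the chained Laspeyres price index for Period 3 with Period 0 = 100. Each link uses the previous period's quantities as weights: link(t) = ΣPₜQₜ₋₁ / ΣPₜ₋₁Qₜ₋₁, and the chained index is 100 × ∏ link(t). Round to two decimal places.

Link Period 0→Period 1:
ΣP(Period 1)Q(Period 0) = 3.07×99 + 12.51×96 + 0.16×253 + 1.86×275 = 303.93 + 1200.96 + 40.48 + 511.5 = 2056.87
ΣP(Period 0)Q(Period 0) = 3.21×99 + 11.38×96 + 0.15×253 + 2.23×275 = 317.79 + 1092.48 + 37.95 + 613.25 = 2061.47
link = 2056.87/2061.47 = 0.997769
Link Period 1→Period 2:
ΣP(Period 2)Q(Period 1) = 2.50×103 + 15.28×83 + 0.14×291 + 2.23×235 = 257.5 + 1268.24 + 40.74 + 524.05 = 2090.53
ΣP(Period 1)Q(Period 1) = 3.07×103 + 12.51×83 + 0.16×291 + 1.86×235 = 316.21 + 1038.33 + 46.56 + 437.1 = 1838.2
link = 2090.53/1838.2 = 1.137270
Link Period 2→Period 3:
ΣP(Period 3)Q(Period 2) = 2.44×116 + 17.65×89 + 0.15×349 + 2.59×253 = 283.04 + 1570.85 + 52.35 + 655.27 = 2561.51
ΣP(Period 2)Q(Period 2) = 2.50×116 + 15.28×89 + 0.14×349 + 2.23×253 = 290 + 1359.92 + 48.86 + 564.19 = 2262.97
link = 2561.51/2262.97 = 1.131924
Chained index = 100 × 0.997769 × 1.137270 × 1.131924 = 128.4431

128.44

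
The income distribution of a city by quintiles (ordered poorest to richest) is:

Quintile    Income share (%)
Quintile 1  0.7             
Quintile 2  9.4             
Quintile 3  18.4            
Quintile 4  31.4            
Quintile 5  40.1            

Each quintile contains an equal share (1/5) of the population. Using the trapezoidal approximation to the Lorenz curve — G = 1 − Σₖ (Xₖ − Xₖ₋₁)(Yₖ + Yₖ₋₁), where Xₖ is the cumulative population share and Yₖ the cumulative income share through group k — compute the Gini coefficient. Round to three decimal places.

0.403

Cumulative income shares Yₖ: 0.0070, 0.1010, 0.2850, 0.5990, 1.0000
Σ (Xₖ−Xₖ₋₁)(Yₖ+Yₖ₋₁) = (1/5)(0.0070+0.0000) + (1/5)(0.1010+0.0070) + (1/5)(0.2850+0.1010) + (1/5)(0.5990+0.2850) + (1/5)(1.0000+0.5990)
  = 0.0014 + 0.0216 + 0.0772 + 0.1768 + 0.3198 = 0.5968
G = 1 − 0.5968 = 0.4032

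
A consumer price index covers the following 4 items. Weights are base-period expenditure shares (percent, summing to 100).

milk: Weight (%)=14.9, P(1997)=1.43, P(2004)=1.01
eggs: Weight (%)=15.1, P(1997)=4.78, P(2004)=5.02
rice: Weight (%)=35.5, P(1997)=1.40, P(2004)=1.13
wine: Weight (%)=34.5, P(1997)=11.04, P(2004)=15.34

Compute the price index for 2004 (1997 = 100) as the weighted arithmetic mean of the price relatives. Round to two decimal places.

milk: 14.9 × (1.01/1.43) = 14.9 × 0.706294 = 10.5238
eggs: 15.1 × (5.02/4.78) = 15.1 × 1.050209 = 15.8582
rice: 35.5 × (1.13/1.40) = 35.5 × 0.807143 = 28.6536
wine: 34.5 × (15.34/11.04) = 34.5 × 1.389493 = 47.9375
Index = Σ wᵢ·(p₁ᵢ/p₀ᵢ) = 10.5238 + 15.8582 + 28.6536 + 47.9375 = 102.9730

102.97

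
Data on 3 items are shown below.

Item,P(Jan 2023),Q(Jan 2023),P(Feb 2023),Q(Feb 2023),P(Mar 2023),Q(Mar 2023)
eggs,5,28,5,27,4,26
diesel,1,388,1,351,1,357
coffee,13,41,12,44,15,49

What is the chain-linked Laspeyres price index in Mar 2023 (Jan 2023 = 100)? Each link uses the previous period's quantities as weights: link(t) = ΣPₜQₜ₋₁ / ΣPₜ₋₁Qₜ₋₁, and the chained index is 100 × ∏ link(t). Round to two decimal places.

106.09

Link Jan 2023→Feb 2023:
ΣP(Feb 2023)Q(Jan 2023) = 5×28 + 1×388 + 12×41 = 140 + 388 + 492 = 1020
ΣP(Jan 2023)Q(Jan 2023) = 5×28 + 1×388 + 13×41 = 140 + 388 + 533 = 1061
link = 1020/1061 = 0.961357
Link Feb 2023→Mar 2023:
ΣP(Mar 2023)Q(Feb 2023) = 4×27 + 1×351 + 15×44 = 108 + 351 + 660 = 1119
ΣP(Feb 2023)Q(Feb 2023) = 5×27 + 1×351 + 12×44 = 135 + 351 + 528 = 1014
link = 1119/1014 = 1.103550
Chained index = 100 × 0.961357 × 1.103550 = 106.0906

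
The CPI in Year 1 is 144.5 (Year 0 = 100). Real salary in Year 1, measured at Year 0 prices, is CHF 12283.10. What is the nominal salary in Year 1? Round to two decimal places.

Nominal = Real × (Index/100) = 12283.10 × (144.5/100)
        = 12283.10 × 1.445 = 17749.0795

17749.08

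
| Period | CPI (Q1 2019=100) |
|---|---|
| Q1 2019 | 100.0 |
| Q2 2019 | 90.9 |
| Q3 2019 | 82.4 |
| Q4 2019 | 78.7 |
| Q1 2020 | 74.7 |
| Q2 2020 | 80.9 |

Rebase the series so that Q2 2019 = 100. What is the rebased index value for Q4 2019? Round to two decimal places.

Rebased(Q4 2019) = 78.7 / 90.9 × 100 = 86.5787

86.58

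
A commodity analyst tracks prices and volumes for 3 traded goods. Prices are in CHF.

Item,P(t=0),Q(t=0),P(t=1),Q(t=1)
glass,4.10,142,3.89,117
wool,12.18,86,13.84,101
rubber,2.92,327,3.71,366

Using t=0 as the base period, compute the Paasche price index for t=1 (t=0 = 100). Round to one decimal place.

Paasche price index uses current-period quantities as weights.
ΣP(t=1)·Q(t=1) = 3.89×117 + 13.84×101 + 3.71×366 = 455.13 + 1397.84 + 1357.86 = 3210.83
ΣP(t=0)·Q(t=1) = 4.10×117 + 12.18×101 + 2.92×366 = 479.7 + 1230.18 + 1068.72 = 2778.6
Index = 3210.83 / 2778.6 × 100 = 115.5557

115.6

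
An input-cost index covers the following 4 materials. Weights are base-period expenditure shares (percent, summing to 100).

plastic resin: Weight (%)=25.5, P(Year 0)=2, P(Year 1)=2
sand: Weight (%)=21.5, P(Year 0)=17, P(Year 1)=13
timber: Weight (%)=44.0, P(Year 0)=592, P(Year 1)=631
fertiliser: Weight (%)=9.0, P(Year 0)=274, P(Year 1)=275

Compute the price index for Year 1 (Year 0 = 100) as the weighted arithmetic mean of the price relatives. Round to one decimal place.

97.9

plastic resin: 25.5 × (2/2) = 25.5 × 1.000000 = 25.5000
sand: 21.5 × (13/17) = 21.5 × 0.764706 = 16.4412
timber: 44.0 × (631/592) = 44.0 × 1.065878 = 46.8986
fertiliser: 9.0 × (275/274) = 9.0 × 1.003650 = 9.0328
Index = Σ wᵢ·(p₁ᵢ/p₀ᵢ) = 25.5000 + 16.4412 + 46.8986 + 9.0328 = 97.8727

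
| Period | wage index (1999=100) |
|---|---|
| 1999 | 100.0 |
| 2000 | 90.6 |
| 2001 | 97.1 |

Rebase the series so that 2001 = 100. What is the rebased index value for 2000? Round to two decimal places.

Rebased(2000) = 90.6 / 97.1 × 100 = 93.3059

93.31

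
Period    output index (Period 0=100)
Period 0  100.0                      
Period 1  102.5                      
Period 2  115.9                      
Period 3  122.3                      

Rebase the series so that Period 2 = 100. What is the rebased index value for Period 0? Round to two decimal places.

86.28

Rebased(Period 0) = 100.0 / 115.9 × 100 = 86.2813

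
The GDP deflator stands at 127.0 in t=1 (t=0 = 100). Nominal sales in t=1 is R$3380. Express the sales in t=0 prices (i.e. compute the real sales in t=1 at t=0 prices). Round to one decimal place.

Real = Nominal ÷ (Index/100) = 3380 ÷ (127.0/100)
     = 3380 ÷ 1.270 = 2661.4173

2661.4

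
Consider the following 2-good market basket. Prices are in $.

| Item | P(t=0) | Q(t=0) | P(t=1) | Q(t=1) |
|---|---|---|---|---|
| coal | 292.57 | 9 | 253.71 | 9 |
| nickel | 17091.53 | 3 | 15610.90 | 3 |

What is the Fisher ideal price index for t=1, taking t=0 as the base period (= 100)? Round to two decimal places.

91.11

Laspeyres component (base-period weights):
ΣP(t=1)Q(t=0) = 253.71×9 + 15610.90×3 = 2283.39 + 46832.7 = 49116.09
ΣP(t=0)Q(t=0) = 292.57×9 + 17091.53×3 = 2633.13 + 51274.59 = 53907.72
L = 49116.09 / 53907.72 × 100 = 91.1114
Paasche component (current-period weights):
ΣP(t=1)Q(t=1) = 253.71×9 + 15610.90×3 = 2283.39 + 46832.7 = 49116.09
ΣP(t=0)Q(t=1) = 292.57×9 + 17091.53×3 = 2633.13 + 51274.59 = 53907.72
P = 49116.09 / 53907.72 × 100 = 91.1114
Fisher = √(L × P) = √(91.1114 × 91.1114) = 91.1114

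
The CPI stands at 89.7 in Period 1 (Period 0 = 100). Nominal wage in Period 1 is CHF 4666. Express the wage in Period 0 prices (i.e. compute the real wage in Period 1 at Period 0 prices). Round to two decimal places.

5201.78

Real = Nominal ÷ (Index/100) = 4666 ÷ (89.7/100)
     = 4666 ÷ 0.897 = 5201.7837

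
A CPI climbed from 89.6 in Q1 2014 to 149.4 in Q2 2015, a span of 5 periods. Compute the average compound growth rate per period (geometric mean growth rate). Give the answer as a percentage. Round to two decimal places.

10.77%

Growth factor = (149.4/89.6)^(1/5) = (1.667411)^(1/5) = 1.107665
Growth rate = 1.107665 − 1 = 0.107665 = 10.7665%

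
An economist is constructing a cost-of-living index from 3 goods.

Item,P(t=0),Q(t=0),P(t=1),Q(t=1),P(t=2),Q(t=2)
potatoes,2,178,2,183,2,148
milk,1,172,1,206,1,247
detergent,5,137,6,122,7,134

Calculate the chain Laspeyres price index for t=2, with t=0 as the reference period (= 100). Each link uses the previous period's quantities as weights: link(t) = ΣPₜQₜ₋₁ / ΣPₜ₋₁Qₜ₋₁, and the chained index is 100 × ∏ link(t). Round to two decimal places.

Link t=0→t=1:
ΣP(t=1)Q(t=0) = 2×178 + 1×172 + 6×137 = 356 + 172 + 822 = 1350
ΣP(t=0)Q(t=0) = 2×178 + 1×172 + 5×137 = 356 + 172 + 685 = 1213
link = 1350/1213 = 1.112943
Link t=1→t=2:
ΣP(t=2)Q(t=1) = 2×183 + 1×206 + 7×122 = 366 + 206 + 854 = 1426
ΣP(t=1)Q(t=1) = 2×183 + 1×206 + 6×122 = 366 + 206 + 732 = 1304
link = 1426/1304 = 1.093558
Chained index = 100 × 1.112943 × 1.093558 = 121.7068

121.71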